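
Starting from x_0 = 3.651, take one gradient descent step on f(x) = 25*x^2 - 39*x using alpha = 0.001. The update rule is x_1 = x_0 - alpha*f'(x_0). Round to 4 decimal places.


We compute the gradient at x_0 and apply the update.
f'(x) = 50*x - 39
f'(3.651) = 50*3.651 - 39 = 143.55
x_1 = 3.651 - 0.001*143.55 = 3.5075


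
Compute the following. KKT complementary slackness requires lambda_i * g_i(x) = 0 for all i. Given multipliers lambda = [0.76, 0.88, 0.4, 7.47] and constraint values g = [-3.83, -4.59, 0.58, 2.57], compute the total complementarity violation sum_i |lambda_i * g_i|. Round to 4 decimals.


KKT complementary slackness check:
lambda_1 * g_1 = 0.76 * -3.83 = -2.9108
lambda_2 * g_2 = 0.88 * -4.59 = -4.0392
lambda_3 * g_3 = 0.4 * 0.58 = 0.232
lambda_4 * g_4 = 7.47 * 2.57 = 19.1979
Total violation = 2.9108 + 4.0392 + 0.232 + 19.1979 = 26.3799


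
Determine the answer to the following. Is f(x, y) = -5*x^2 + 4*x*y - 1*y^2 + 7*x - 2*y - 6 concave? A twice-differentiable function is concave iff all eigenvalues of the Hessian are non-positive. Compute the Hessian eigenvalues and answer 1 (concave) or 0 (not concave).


The Hessian of f(x,y) = -5*x^2 + 4*x*y - 1*y^2 + 7*x - 2*y - 6 is:
H = [[-10, 4], [4, -2]]
Trace = -10 - 2 = -12
Determinant = -10*-2 - (4)^2 = 4
Discriminant = (-12)^2 - 4*4 = 128.0
Eigenvalues: lambda_1 = -11.6569, lambda_2 = -0.3431
The function is concave.

1


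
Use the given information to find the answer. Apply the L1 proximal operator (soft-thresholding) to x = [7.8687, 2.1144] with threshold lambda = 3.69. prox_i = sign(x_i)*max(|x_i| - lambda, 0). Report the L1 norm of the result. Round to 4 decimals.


Soft-thresholding with lambda = 3.69:
prox(7.8687) = sign(7.8687)*max(|7.8687| - 3.69, 0) = 4.1787
prox(2.1144) = sign(2.1144)*max(|2.1144| - 3.69, 0) = 0.0
prox(x) = [4.1787, 0.0]
||prox(x)||_1 = 4.1787 + 0.0 = 4.1787


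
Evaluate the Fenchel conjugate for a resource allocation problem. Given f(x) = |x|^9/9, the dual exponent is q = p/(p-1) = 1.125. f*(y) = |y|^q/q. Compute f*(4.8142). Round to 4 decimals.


The conjugate exponent q satisfies 1/p + 1/q = 1.
p = 9, so q = 9/(9 - 1) = 1.125
|y|^q = 4.8142^1.125 = 5.8592
f*(4.8142) = 5.8592 / 1.125 = 5.2082


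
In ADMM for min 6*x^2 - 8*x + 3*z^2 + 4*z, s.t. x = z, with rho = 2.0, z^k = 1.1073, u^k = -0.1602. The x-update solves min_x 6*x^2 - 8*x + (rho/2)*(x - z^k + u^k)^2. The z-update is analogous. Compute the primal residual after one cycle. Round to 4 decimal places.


ADMM iteration with rho = 2.0, z^k = 1.1073, u^k = -0.1602
Step 1: x-update.
Minimize 6*x^2 - 8*x + (2.0/2)*(x - 1.1073 - 0.1602)^2
FOC: (2*6 + 2.0)*x = 8 + 2.0*(1.1073 + 0.1602)
x^{k+1} = 0.7525
Step 2: z-update.
Minimize 3*z^2 + 4*z + (2.0/2)*(0.7525 - z - 0.1602)^2
FOC: (2*3 + 2.0)*z = -4 + 2.0*(0.7525 - 0.1602)
z^{k+1} = -0.3519
Step 3: u-update.
u^{k+1} = -0.1602 + 0.7525 + 0.3519 = 0.9442
Step 4: Primal residual = |0.7525 + 0.3519| = 1.1044


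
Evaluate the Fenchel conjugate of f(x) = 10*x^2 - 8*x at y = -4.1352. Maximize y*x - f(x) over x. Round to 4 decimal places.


f*(y) = sup_x {y*x - a*x^2 - b*x} = sup_x {(y-b)*x - a*x^2}
FOC: (y - b) - 2a*x = 0 => x* = (y - b)/(2a)
x* = (-4.1352 + 8)/(2*10) = 0.1932
f*(-4.1352) = (y-b)^2/(4a) = (-4.1352 + 8)^2/(4*10)
= 14.9367/40 = 0.3734


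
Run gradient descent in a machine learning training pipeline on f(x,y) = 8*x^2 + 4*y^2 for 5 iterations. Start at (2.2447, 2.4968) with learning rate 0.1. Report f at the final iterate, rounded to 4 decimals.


Gradient descent on f(x,y) = 8*x^2 + 4*y^2.
Starting point: (2.2447, 2.4968), alpha = 0.1
Step 1: grad_x = 2*8*2.2447 = 35.9152, grad_y = 2*4*2.4968 = 19.9744
  x_1 = 2.2447 - 0.1*35.9152 = -1.3468
  y_1 = 2.4968 - 0.1*19.9744 = 0.4994
Step 2: grad_x = 2*8*-1.3468 = -21.5491, grad_y = 2*4*0.4994 = 3.9949
  x_2 = -1.3468 - 0.1*-21.5491 = 0.8081
  y_2 = 0.4994 - 0.1*3.9949 = 0.0999
Step 3: grad_x = 2*8*0.8081 = 12.9295, grad_y = 2*4*0.0999 = 0.799
  x_3 = 0.8081 - 0.1*12.9295 = -0.4849
  y_3 = 0.0999 - 0.1*0.799 = 0.02
Step 4: grad_x = 2*8*-0.4849 = -7.7577, grad_y = 2*4*0.02 = 0.1598
  x_4 = -0.4849 - 0.1*-7.7577 = 0.2909
  y_4 = 0.02 - 0.1*0.1598 = 0.004
Step 5: grad_x = 2*8*0.2909 = 4.6546, grad_y = 2*4*0.004 = 0.032
  x_5 = 0.2909 - 0.1*4.6546 = -0.1745
  y_5 = 0.004 - 0.1*0.032 = 0.0008
f(-0.1745, 0.0008) = 8*(-0.1745)^2 + 4*0.0008^2 = 0.2437


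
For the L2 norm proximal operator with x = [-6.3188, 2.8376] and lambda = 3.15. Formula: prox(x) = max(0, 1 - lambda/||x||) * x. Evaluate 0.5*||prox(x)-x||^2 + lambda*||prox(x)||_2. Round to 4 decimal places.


Step 1: Compute ||x||.
||x|| = 6.9267
Step 2: Compute scaling factor.
scale = max(0, 1 - 3.15/6.9267) = 0.5452
Step 3: prox(x) = [-3.4453, 1.5472]
||prox(x)|| = 3.7767
Step 4: Proximal objective.
0.5*||prox-x||^2 = 4.9613
lambda*||prox|| = 11.8966
Total = 16.8579


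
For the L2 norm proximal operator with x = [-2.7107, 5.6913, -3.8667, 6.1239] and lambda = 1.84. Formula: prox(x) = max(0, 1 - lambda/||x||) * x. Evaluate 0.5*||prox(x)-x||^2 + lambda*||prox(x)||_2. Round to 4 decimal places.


Step 1: Compute ||x||.
||x|| = 9.6017
Step 2: Compute scaling factor.
scale = max(0, 1 - 1.84/9.6017) = 0.8084
Step 3: prox(x) = [-2.1912, 4.6007, -3.1257, 4.9504]
||prox(x)|| = 7.7617
Step 4: Proximal objective.
0.5*||prox-x||^2 = 1.6928
lambda*||prox|| = 14.2815
Total = 15.9743


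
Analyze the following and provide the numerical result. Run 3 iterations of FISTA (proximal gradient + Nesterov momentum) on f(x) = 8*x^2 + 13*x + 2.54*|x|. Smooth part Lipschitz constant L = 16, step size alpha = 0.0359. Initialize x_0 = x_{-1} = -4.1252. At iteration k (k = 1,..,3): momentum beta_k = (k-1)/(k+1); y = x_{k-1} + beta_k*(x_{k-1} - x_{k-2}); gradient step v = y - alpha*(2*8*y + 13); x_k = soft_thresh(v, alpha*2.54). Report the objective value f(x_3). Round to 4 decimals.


FISTA on f(x) = 8*x^2 + 13*x + 2.54*|x|
L = 16, alpha = 0.0359
Iteration 1: beta = 0.0, y = -4.1252 + 0.0*(-4.1252 + 4.1252) = -4.1252
  grad(y) = -53.0032, v = y - alpha*grad = -2.2224
  prox(v) = soft_thresh(-2.2224, 0.0912) = -2.1312
Iteration 2: beta = 0.3333, y = -2.1312 + 0.3333*(-2.1312 + 4.1252) = -1.4665
  grad(y) = -10.4645, v = y - alpha*grad = -1.0909
  prox(v) = soft_thresh(-1.0909, 0.0912) = -0.9997
Iteration 3: beta = 0.5, y = -0.9997 + 0.5*(-0.9997 + 2.1312) = -0.4339
  grad(y) = 6.0575, v = y - alpha*grad = -0.6514
  prox(v) = soft_thresh(-0.6514, 0.0912) = -0.5602
f(x_3) = 8*(-0.5602)^2 + 13*(-0.5602) + 2.54*|-0.5602| = -3.3491


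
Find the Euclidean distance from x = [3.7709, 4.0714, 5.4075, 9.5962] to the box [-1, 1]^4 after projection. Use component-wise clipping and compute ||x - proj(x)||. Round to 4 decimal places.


Project each component onto [-1, 1].
clip(3.7709) = 1.0, clip(4.0714) = 1.0, clip(5.4075) = 1.0, clip(9.5962) = 1.0
Projection = [1.0, 1.0, 1.0, 1.0]
Squared diffs: [7.6779, 9.4335, 19.4261, 73.8947]
Distance = sqrt(110.4322) = 10.5087


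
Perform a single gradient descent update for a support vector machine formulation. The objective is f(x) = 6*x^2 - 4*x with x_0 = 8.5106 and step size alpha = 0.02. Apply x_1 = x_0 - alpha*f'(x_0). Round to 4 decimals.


We compute the gradient at x_0 and apply the update.
f'(x) = 12*x - 4
f'(8.5106) = 12*8.5106 - 4 = 98.1272
x_1 = 8.5106 - 0.02*98.1272 = 6.5481


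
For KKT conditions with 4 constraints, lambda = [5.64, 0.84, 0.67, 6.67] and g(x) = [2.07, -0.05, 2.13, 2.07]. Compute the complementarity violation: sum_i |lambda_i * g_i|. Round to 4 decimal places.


KKT complementary slackness check:
lambda_1 * g_1 = 5.64 * 2.07 = 11.6748
lambda_2 * g_2 = 0.84 * -0.05 = -0.042
lambda_3 * g_3 = 0.67 * 2.13 = 1.4271
lambda_4 * g_4 = 6.67 * 2.07 = 13.8069
Total violation = 11.6748 + 0.042 + 1.4271 + 13.8069 = 26.9508


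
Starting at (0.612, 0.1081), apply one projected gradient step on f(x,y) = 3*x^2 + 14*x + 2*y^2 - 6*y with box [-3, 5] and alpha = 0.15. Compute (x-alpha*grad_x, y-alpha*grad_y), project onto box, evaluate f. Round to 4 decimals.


Step 1: Compute gradient at (0.612, 0.1081).
grad_x = 2*3*0.612 + 14 = 17.672
grad_y = 2*2*0.1081 - 6 = -5.5676
Step 2: Gradient step.
x_raw = 0.612 - 0.15*17.672 = -2.0388
y_raw = 0.1081 - 0.15*-5.5676 = 0.9432
Step 3: Project onto [-3, 5].
x_proj = clip(-2.0388) = -2.0388
y_proj = clip(0.9432) = 0.9432
Step 4: Evaluate f.
f(-2.0388, 0.9432) = -19.9531


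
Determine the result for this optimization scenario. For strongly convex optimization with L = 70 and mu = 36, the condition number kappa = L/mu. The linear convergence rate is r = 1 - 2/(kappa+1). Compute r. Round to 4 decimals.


Step 1: Compute the condition number.
kappa = L/mu = 70/36 = 1.9444
Step 2: Compute the convergence rate.
r = 1 - 2/(kappa + 1) = 1 - 2*mu/(L + mu) = (L - mu)/(L + mu) = 34/106 = 0.3208


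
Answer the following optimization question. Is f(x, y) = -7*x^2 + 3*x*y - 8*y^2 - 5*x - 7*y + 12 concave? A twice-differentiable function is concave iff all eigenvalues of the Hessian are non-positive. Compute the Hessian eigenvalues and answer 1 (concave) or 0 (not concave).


The Hessian of f(x,y) = -7*x^2 + 3*x*y - 8*y^2 - 5*x - 7*y + 12 is:
H = [[-14, 3], [3, -16]]
Trace = -14 - 16 = -30
Determinant = -14*-16 - (3)^2 = 215
Discriminant = (-30)^2 - 4*215 = 40.0
Eigenvalues: lambda_1 = -18.1623, lambda_2 = -11.8377
The function is concave.

1


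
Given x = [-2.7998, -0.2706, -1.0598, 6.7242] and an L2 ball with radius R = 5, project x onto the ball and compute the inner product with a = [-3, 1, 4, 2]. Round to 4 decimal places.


Step 1: Compute ||x|| (intermediates to 6 decimals).
||x|| = sqrt((-2.7998)^2 + (-0.2706)^2 + (-1.0598)^2 + 6.7242^2) = 7.36547
Step 2: Project.
Since ||x|| > R, scale = R/||x|| = 5/7.36547 = 0.678843, proj(x) = scale * x
proj(x) = [-1.900625, -0.183695, -0.719438, 4.564676]
Step 3: Dot product.
a^T * proj(x) = -3*(-1.900625) + 1*(-0.183695) + 4*(-0.719438) + 2*4.564676 = 11.7698


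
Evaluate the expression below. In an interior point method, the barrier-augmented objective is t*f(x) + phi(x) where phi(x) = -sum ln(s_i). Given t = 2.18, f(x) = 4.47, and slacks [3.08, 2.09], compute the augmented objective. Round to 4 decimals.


Step 1: Compute log-barrier.
ln values: [1.1249, 0.7372]
phi = -(1.1249 + 0.7372) = -1.8621
Step 2: Compute augmented objective.
t*f(x) = 2.18*4.47 = 9.7446
Total = 9.7446 - 1.8621 = 7.8825


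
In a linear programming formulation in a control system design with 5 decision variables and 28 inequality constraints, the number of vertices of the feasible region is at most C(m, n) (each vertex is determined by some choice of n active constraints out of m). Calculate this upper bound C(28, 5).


Each vertex corresponds to some choice of n active constraints out of m, so the number of vertices is at most C(m, n) = m! / (n!(m-n)!).
m = 28, n = 5
Numerator: 28 * 27 * 26 * 25 * 24
Denominator: 5! = 120
C(28, 5) = 98280


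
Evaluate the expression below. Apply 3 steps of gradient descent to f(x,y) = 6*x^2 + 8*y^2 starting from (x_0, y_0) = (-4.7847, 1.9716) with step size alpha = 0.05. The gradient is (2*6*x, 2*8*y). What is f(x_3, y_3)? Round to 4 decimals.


Gradient descent on f(x,y) = 6*x^2 + 8*y^2.
Starting point: (-4.7847, 1.9716), alpha = 0.05
Step 1: grad_x = 2*6*-4.7847 = -57.4164, grad_y = 2*8*1.9716 = 31.5456
  x_1 = -4.7847 - 0.05*-57.4164 = -1.9139
  y_1 = 1.9716 - 0.05*31.5456 = 0.3943
Step 2: grad_x = 2*6*-1.9139 = -22.9666, grad_y = 2*8*0.3943 = 6.3091
  x_2 = -1.9139 - 0.05*-22.9666 = -0.7656
  y_2 = 0.3943 - 0.05*6.3091 = 0.0789
Step 3: grad_x = 2*6*-0.7656 = -9.1866, grad_y = 2*8*0.0789 = 1.2618
  x_3 = -0.7656 - 0.05*-9.1866 = -0.3062
  y_3 = 0.0789 - 0.05*1.2618 = 0.0158
f(-0.3062, 0.0158) = 6*(-0.3062)^2 + 8*0.0158^2 = 0.5646


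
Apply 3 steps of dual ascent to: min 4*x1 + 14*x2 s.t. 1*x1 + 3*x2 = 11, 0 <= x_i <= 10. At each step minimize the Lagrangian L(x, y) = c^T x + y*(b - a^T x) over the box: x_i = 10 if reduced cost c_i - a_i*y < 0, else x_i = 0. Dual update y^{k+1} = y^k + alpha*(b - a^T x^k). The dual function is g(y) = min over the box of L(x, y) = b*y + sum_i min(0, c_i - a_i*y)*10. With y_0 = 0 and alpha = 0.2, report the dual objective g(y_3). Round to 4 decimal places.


Dual ascent for LP: min 4*x1 + 14*x2, 1*x1 + 3*x2 = 11, 0 <= x_i <= 10
Step 1: y^k = 0.0, reduced costs: (4.0, 14.0)
  x^k = (0.0, 0.0), subgradient = b - a^T x = 11.0
  y^{k+1} = 0.0 + 0.2*11.0 = 2.2
Step 2: y^k = 2.2, reduced costs: (1.8, 7.4)
  x^k = (0.0, 0.0), subgradient = b - a^T x = 11.0
  y^{k+1} = 2.2 + 0.2*11.0 = 4.4
Step 3: y^k = 4.4, reduced costs: (-0.4, 0.8)
  x^k = (10.0, 0.0), subgradient = b - a^T x = 1.0
  y^{k+1} = 4.4 + 0.2*1.0 = 4.6
Dual objective at y_3 = 4.6: reduced costs (-0.6, 0.2), box minimizer x = (10.0, 0.0)
g(y_3) = b*y + (c1 - a1*y)*x1 + (c2 - a2*y)*x2 = 11*4.6 + (-0.6)*10.0 + 0.2*0.0 = 50.6 - 6.0 + 0.0 = 44.6


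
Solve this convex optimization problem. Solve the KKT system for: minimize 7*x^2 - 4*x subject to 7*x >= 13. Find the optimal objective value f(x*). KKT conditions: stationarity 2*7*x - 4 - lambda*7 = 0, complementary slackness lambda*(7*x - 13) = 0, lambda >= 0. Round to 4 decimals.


Step 1: Try lambda = 0 (constraint inactive).
x_unc = 4/(2*7) = 0.2857
Check: 7*0.2857 = 1.9999 < 13 -- violated!
Step 2: Constraint must be active: 7*x = 13
x* = 13/7 = 1.8571 (rounded; the exact value 13/7 is used below)
lambda = (2*7*(13/7) - 4)/7 = 3.1429
Step 3: Compute optimal value.
f(x*) = 7*(13/7)^2 - 4*(13/7) = 16.7143


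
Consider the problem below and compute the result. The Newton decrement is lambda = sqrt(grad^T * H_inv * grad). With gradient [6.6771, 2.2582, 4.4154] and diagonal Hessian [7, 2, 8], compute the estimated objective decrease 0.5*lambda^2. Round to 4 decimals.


Step 1: H is diagonal, so H^(-1) * g = [0.9539, 1.1291, 0.5519].
Step 2: g^T H^(-1) g = sum_i g_i^2 / H_ii
  = (6.6771)^2/7 + (2.2582)^2/2 + (4.4154)^2/8
  = 6.3691 + 2.5497 + 2.437 = 11.3558
Step 3: Objective decrease = 0.5 * g^T H^(-1) g = 5.6779


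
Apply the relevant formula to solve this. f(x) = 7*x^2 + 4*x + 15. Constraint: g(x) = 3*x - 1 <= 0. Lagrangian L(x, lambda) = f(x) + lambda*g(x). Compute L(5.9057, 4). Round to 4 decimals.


Step 1: Evaluate f(x).
f(5.9057) = 7*5.9057^2 + 4*5.9057 + 15 = 282.7638
Step 2: Evaluate g(x).
g(5.9057) = 3*5.9057 - 1 = 16.7171
Step 3: Compute Lagrangian.
L = 282.7638 + 4*16.7171 = 349.6322


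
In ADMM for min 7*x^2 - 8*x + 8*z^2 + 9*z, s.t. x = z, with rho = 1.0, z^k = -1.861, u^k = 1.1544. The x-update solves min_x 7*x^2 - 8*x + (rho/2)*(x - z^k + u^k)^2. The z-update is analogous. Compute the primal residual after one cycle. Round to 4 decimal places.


ADMM iteration with rho = 1.0, z^k = -1.861, u^k = 1.1544
Step 1: x-update.
Minimize 7*x^2 - 8*x + (1.0/2)*(x + 1.861 + 1.1544)^2
FOC: (2*7 + 1.0)*x = 8 + 1.0*(-1.861 - 1.1544)
x^{k+1} = 0.3323
Step 2: z-update.
Minimize 8*z^2 + 9*z + (1.0/2)*(0.3323 - z + 1.1544)^2
FOC: (2*8 + 1.0)*z = -9 + 1.0*(0.3323 + 1.1544)
z^{k+1} = -0.442
Step 3: u-update.
u^{k+1} = 1.1544 + 0.3323 + 0.442 = 1.9287
Step 4: Primal residual = |0.3323 + 0.442| = 0.7743


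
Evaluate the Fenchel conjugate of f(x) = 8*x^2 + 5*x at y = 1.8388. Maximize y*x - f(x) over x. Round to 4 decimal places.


f*(y) = sup_x {y*x - a*x^2 - b*x} = sup_x {(y-b)*x - a*x^2}
FOC: (y - b) - 2a*x = 0 => x* = (y - b)/(2a)
x* = (1.8388 - 5)/(2*8) = -0.1976
f*(1.8388) = (y-b)^2/(4a) = (1.8388 - 5)^2/(4*8)
= 9.9932/32 = 0.3123


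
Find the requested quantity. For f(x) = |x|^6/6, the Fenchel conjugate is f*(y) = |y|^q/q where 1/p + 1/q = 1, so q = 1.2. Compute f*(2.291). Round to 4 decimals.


The conjugate exponent q satisfies 1/p + 1/q = 1.
p = 6, so q = 6/(6 - 1) = 1.2
|y|^q = 2.291^1.2 = 2.7041
f*(2.291) = 2.7041 / 1.2 = 2.2535


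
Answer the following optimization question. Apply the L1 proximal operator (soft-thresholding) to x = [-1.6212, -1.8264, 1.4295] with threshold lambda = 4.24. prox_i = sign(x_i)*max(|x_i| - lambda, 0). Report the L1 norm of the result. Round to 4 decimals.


Soft-thresholding with lambda = 4.24:
prox(-1.6212) = sign(-1.6212)*max(|-1.6212| - 4.24, 0) = 0.0
prox(-1.8264) = sign(-1.8264)*max(|-1.8264| - 4.24, 0) = 0.0
prox(1.4295) = sign(1.4295)*max(|1.4295| - 4.24, 0) = 0.0
prox(x) = [0.0, 0.0, 0.0]
||prox(x)||_1 = 0.0 + 0.0 + 0.0 = 0.0


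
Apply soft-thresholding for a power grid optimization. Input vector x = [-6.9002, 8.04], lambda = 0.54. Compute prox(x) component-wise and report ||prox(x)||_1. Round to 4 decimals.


Soft-thresholding with lambda = 0.54:
prox(-6.9002) = sign(-6.9002)*max(|-6.9002| - 0.54, 0) = -6.3602
prox(8.04) = sign(8.04)*max(|8.04| - 0.54, 0) = 7.5
prox(x) = [-6.3602, 7.5]
||prox(x)||_1 = 6.3602 + 7.5 = 13.8602


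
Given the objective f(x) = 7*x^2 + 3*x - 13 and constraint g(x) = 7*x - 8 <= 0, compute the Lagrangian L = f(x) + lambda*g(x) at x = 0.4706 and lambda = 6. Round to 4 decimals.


Step 1: Evaluate f(x).
f(0.4706) = 7*0.4706^2 + 3*0.4706 - 13 = -10.0379
Step 2: Evaluate g(x).
g(0.4706) = 7*0.4706 - 8 = -4.7058
Step 3: Compute Lagrangian.
L = -10.0379 + 6*-4.7058 = -38.2727


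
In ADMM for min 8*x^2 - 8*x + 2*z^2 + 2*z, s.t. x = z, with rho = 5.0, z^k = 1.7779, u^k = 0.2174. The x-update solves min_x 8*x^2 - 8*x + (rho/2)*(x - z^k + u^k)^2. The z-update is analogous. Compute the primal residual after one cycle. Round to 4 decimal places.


ADMM iteration with rho = 5.0, z^k = 1.7779, u^k = 0.2174
Step 1: x-update.
Minimize 8*x^2 - 8*x + (5.0/2)*(x - 1.7779 + 0.2174)^2
FOC: (2*8 + 5.0)*x = 8 + 5.0*(1.7779 - 0.2174)
x^{k+1} = 0.7525
Step 2: z-update.
Minimize 2*z^2 + 2*z + (5.0/2)*(0.7525 - z + 0.2174)^2
FOC: (2*2 + 5.0)*z = -2 + 5.0*(0.7525 + 0.2174)
z^{k+1} = 0.3166
Step 3: u-update.
u^{k+1} = 0.2174 + 0.7525 - 0.3166 = 0.6533
Step 4: Primal residual = |0.7525 - 0.3166| = 0.4359


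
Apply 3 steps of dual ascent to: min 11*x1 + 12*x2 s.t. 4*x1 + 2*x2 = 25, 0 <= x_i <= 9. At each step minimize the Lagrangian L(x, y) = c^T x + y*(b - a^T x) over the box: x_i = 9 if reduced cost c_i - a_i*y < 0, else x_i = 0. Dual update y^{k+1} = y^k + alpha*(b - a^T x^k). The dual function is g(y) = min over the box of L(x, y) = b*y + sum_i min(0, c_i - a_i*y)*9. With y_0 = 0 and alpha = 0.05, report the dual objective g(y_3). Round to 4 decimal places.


Dual ascent for LP: min 11*x1 + 12*x2, 4*x1 + 2*x2 = 25, 0 <= x_i <= 9
Step 1: y^k = 0.0, reduced costs: (11.0, 12.0)
  x^k = (0.0, 0.0), subgradient = b - a^T x = 25.0
  y^{k+1} = 0.0 + 0.05*25.0 = 1.25
Step 2: y^k = 1.25, reduced costs: (6.0, 9.5)
  x^k = (0.0, 0.0), subgradient = b - a^T x = 25.0
  y^{k+1} = 1.25 + 0.05*25.0 = 2.5
Step 3: y^k = 2.5, reduced costs: (1.0, 7.0)
  x^k = (0.0, 0.0), subgradient = b - a^T x = 25.0
  y^{k+1} = 2.5 + 0.05*25.0 = 3.75
Dual objective at y_3 = 3.75: reduced costs (-4.0, 4.5), box minimizer x = (9.0, 0.0)
g(y_3) = b*y + (c1 - a1*y)*x1 + (c2 - a2*y)*x2 = 25*3.75 + (-4.0)*9.0 + 4.5*0.0 = 93.75 - 36.0 + 0.0 = 57.75


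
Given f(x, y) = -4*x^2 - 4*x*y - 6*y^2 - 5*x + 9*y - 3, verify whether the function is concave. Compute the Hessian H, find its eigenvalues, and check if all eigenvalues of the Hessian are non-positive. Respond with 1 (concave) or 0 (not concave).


The Hessian of f(x,y) = -4*x^2 - 4*x*y - 6*y^2 - 5*x + 9*y - 3 is:
H = [[-8, -4], [-4, -12]]
Trace = -8 - 12 = -20
Determinant = -8*-12 - (-4)^2 = 80
Discriminant = (-20)^2 - 4*80 = 80.0
Eigenvalues: lambda_1 = -14.4721, lambda_2 = -5.5279
The function is concave.

1


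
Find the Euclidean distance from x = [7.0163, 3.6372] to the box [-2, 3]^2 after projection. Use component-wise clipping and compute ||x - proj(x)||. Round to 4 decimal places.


Project each component onto [-2, 3].
clip(7.0163) = 3.0, clip(3.6372) = 3.0
Projection = [3.0, 3.0]
Squared diffs: [16.1307, 0.406]
Distance = sqrt(16.5367) = 4.0665


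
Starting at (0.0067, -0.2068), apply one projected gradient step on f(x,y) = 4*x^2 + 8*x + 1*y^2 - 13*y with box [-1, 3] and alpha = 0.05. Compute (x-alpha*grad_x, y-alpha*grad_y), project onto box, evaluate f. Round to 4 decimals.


Step 1: Compute gradient at (0.0067, -0.2068).
grad_x = 2*4*0.0067 + 8 = 8.0536
grad_y = 2*1*-0.2068 - 13 = -13.4136
Step 2: Gradient step.
x_raw = 0.0067 - 0.05*8.0536 = -0.396
y_raw = -0.2068 - 0.05*-13.4136 = 0.4639
Step 3: Project onto [-1, 3].
x_proj = clip(-0.396) = -0.396
y_proj = clip(0.4639) = 0.4639
Step 4: Evaluate f.
f(-0.396, 0.4639) = -8.3559


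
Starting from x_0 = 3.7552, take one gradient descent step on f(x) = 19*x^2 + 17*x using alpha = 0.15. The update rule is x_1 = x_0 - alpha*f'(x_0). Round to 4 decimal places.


We compute the gradient at x_0 and apply the update.
f'(x) = 38*x + 17
f'(3.7552) = 38*3.7552 + 17 = 159.6976
x_1 = 3.7552 - 0.15*159.6976 = -20.1994


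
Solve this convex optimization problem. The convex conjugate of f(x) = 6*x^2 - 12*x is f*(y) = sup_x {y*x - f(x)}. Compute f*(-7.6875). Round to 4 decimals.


f*(y) = sup_x {y*x - a*x^2 - b*x} = sup_x {(y-b)*x - a*x^2}
FOC: (y - b) - 2a*x = 0 => x* = (y - b)/(2a)
x* = (-7.6875 + 12)/(2*6) = 0.3594
f*(-7.6875) = (y-b)^2/(4a) = (-7.6875 + 12)^2/(4*6)
= 18.5977/24 = 0.7749


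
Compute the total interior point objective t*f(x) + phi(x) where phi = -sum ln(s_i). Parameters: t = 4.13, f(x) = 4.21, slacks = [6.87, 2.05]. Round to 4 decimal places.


Step 1: Compute log-barrier.
ln values: [1.9272, 0.7178]
phi = -(1.9272 + 0.7178) = -2.645
Step 2: Compute augmented objective.
t*f(x) = 4.13*4.21 = 17.3873
Total = 17.3873 - 2.645 = 14.7423


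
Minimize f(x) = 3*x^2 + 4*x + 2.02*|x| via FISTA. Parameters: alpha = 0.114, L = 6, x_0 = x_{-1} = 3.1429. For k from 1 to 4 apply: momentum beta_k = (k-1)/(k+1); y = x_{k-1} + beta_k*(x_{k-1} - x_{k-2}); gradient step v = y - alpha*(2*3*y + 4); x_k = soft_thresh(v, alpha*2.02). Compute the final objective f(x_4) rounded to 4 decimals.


FISTA on f(x) = 3*x^2 + 4*x + 2.02*|x|
L = 6, alpha = 0.114
Iteration 1: beta = 0.0, y = 3.1429 + 0.0*(3.1429 - 3.1429) = 3.1429
  grad(y) = 22.8574, v = y - alpha*grad = 0.5372
  prox(v) = soft_thresh(0.5372, 0.2303) = 0.3069
Iteration 2: beta = 0.3333, y = 0.3069 + 0.3333*(0.3069 - 3.1429) = -0.6385
  grad(y) = 0.1692, v = y - alpha*grad = -0.6578
  prox(v) = soft_thresh(-0.6578, 0.2303) = -0.4275
Iteration 3: beta = 0.5, y = -0.4275 + 0.5*(-0.4275 - 0.3069) = -0.7947
  grad(y) = -0.7679, v = y - alpha*grad = -0.7071
  prox(v) = soft_thresh(-0.7071, 0.2303) = -0.4768
Iteration 4: beta = 0.6, y = -0.4768 + 0.6*(-0.4768 + 0.4275) = -0.5064
  grad(y) = 0.9613, v = y - alpha*grad = -0.616
  prox(v) = soft_thresh(-0.616, 0.2303) = -0.3858
f(x_4) = 3*(-0.3858)^2 + 4*(-0.3858) + 2.02*|-0.3858| = -0.3174


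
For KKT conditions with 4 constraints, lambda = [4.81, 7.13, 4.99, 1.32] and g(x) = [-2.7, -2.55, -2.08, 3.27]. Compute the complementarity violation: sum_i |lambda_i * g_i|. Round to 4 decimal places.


KKT complementary slackness check:
lambda_1 * g_1 = 4.81 * -2.7 = -12.987
lambda_2 * g_2 = 7.13 * -2.55 = -18.1815
lambda_3 * g_3 = 4.99 * -2.08 = -10.3792
lambda_4 * g_4 = 1.32 * 3.27 = 4.3164
Total violation = 12.987 + 18.1815 + 10.3792 + 4.3164 = 45.8641


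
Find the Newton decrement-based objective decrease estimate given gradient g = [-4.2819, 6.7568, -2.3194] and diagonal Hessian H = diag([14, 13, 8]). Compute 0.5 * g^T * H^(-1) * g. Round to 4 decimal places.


Step 1: H is diagonal, so H^(-1) * g = [-0.3059, 0.5198, -0.2899].
Step 2: g^T H^(-1) g = sum_i g_i^2 / H_ii
  = (-4.2819)^2/14 + (6.7568)^2/13 + (-2.3194)^2/8
  = 1.3096 + 3.5119 + 0.6725 = 5.4939
Step 3: Objective decrease = 0.5 * g^T H^(-1) g = 2.747


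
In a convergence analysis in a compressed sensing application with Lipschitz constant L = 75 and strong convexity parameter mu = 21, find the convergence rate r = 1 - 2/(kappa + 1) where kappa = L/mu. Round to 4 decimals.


Step 1: Compute the condition number.
kappa = L/mu = 75/21 = 3.5714
Step 2: Compute the convergence rate.
r = 1 - 2/(kappa + 1) = 1 - 2*mu/(L + mu) = (L - mu)/(L + mu) = 54/96 = 0.5625


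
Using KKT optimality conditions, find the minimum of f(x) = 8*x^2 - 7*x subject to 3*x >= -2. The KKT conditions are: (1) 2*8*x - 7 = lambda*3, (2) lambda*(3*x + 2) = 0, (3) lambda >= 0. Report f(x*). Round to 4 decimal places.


Step 1: Try lambda = 0 (constraint inactive).
Stationarity: 2*8*x - 7 = 0
x* = 7/(2*8) = 0.4375
Check constraint: 3*0.4375 = 1.3125 >= -2 -- satisfied.
Step 2: Compute optimal value.
f(x*) = 8*0.4375^2 - 7*0.4375 = -1.5313


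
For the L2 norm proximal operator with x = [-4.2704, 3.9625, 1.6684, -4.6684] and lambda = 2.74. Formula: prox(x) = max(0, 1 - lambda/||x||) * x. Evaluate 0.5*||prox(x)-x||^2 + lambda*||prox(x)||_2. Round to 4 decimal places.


Step 1: Compute ||x||.
||x|| = 7.6495
Step 2: Compute scaling factor.
scale = max(0, 1 - 2.74/7.6495) = 0.6418
Step 3: prox(x) = [-2.7408, 2.5432, 1.0708, -2.9962]
||prox(x)|| = 4.9095
Step 4: Proximal objective.
0.5*||prox-x||^2 = 3.7538
lambda*||prox|| = 13.452
Total = 17.2059


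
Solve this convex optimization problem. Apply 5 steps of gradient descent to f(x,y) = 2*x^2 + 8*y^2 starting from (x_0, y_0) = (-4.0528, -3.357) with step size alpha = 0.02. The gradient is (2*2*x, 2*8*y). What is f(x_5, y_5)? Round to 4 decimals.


Gradient descent on f(x,y) = 2*x^2 + 8*y^2.
Starting point: (-4.0528, -3.357), alpha = 0.02
Step 1: grad_x = 2*2*-4.0528 = -16.2112, grad_y = 2*8*-3.357 = -53.712
  x_1 = -4.0528 - 0.02*-16.2112 = -3.7286
  y_1 = -3.357 - 0.02*-53.712 = -2.2828
Step 2: grad_x = 2*2*-3.7286 = -14.9143, grad_y = 2*8*-2.2828 = -36.5242
  x_2 = -3.7286 - 0.02*-14.9143 = -3.4303
  y_2 = -2.2828 - 0.02*-36.5242 = -1.5523
Step 3: grad_x = 2*2*-3.4303 = -13.7212, grad_y = 2*8*-1.5523 = -24.8364
  x_3 = -3.4303 - 0.02*-13.7212 = -3.1559
  y_3 = -1.5523 - 0.02*-24.8364 = -1.0555
Step 4: grad_x = 2*2*-3.1559 = -12.6235, grad_y = 2*8*-1.0555 = -16.8888
  x_4 = -3.1559 - 0.02*-12.6235 = -2.9034
  y_4 = -1.0555 - 0.02*-16.8888 = -0.7178
Step 5: grad_x = 2*2*-2.9034 = -11.6136, grad_y = 2*8*-0.7178 = -11.4844
  x_5 = -2.9034 - 0.02*-11.6136 = -2.6711
  y_5 = -0.7178 - 0.02*-11.4844 = -0.4881
f(-2.6711, -0.4881) = 2*(-2.6711)^2 + 8*(-0.4881)^2 = 16.1756


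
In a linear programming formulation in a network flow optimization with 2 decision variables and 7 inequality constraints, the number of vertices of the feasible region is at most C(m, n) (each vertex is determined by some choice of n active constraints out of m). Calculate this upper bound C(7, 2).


Each vertex corresponds to some choice of n active constraints out of m, so the number of vertices is at most C(m, n) = m! / (n!(m-n)!).
m = 7, n = 2
Numerator: 7 * 6
Denominator: 2! = 2
C(7, 2) = 21


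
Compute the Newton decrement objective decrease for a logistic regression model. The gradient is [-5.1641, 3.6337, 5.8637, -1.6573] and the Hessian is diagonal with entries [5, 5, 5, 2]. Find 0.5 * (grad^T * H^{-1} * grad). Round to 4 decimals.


Step 1: H is diagonal, so H^(-1) * g = [-1.0328, 0.7267, 1.1727, -0.8287].
Step 2: g^T H^(-1) g = sum_i g_i^2 / H_ii
  = (-5.1641)^2/5 + (3.6337)^2/5 + (5.8637)^2/5 + (-1.6573)^2/2
  = 5.3336 + 2.6408 + 6.8766 + 1.3733 = 16.2243
Step 3: Objective decrease = 0.5 * g^T H^(-1) g = 8.1121


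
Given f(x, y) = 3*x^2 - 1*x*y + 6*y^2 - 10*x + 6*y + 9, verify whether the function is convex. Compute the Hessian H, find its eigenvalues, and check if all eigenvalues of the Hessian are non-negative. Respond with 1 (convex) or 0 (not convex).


The Hessian of f(x,y) = 3*x^2 - 1*x*y + 6*y^2 - 10*x + 6*y + 9 is:
H = [[6, -1], [-1, 12]]
Trace = 6 + 12 = 18
Determinant = 6*12 - (-1)^2 = 71
Discriminant = (18)^2 - 4*71 = 40.0
Eigenvalues: lambda_1 = 5.8377, lambda_2 = 12.1623
The function is convex.

1


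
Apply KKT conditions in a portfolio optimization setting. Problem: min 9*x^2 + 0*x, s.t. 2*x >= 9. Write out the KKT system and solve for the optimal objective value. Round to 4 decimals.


Step 1: Try lambda = 0 (constraint inactive).
x_unc = 0/(2*9) = 0.0
Check: 2*0.0 = 0.0 < 9 -- violated!
Step 2: Constraint must be active: 2*x = 9
x* = 9/2 = 4.5
lambda = (2*9*4.5 + 0)/2 = 40.5
Step 3: Compute optimal value.
f(x*) = 9*4.5^2 + 0*4.5 = 182.25


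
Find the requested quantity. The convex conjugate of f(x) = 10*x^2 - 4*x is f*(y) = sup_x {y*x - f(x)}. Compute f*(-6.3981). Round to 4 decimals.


f*(y) = sup_x {y*x - a*x^2 - b*x} = sup_x {(y-b)*x - a*x^2}
FOC: (y - b) - 2a*x = 0 => x* = (y - b)/(2a)
x* = (-6.3981 + 4)/(2*10) = -0.1199
f*(-6.3981) = (y-b)^2/(4a) = (-6.3981 + 4)^2/(4*10)
= 5.7509/40 = 0.1438


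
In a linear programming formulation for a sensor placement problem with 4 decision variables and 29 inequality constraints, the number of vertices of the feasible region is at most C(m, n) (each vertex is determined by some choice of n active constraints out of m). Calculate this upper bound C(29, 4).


Each vertex corresponds to some choice of n active constraints out of m, so the number of vertices is at most C(m, n) = m! / (n!(m-n)!).
m = 29, n = 4
Numerator: 29 * 28 * 27 * 26
Denominator: 4! = 24
C(29, 4) = 23751


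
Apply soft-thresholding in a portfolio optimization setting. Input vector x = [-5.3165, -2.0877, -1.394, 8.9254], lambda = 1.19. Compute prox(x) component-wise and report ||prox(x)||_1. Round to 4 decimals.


Soft-thresholding with lambda = 1.19:
prox(-5.3165) = sign(-5.3165)*max(|-5.3165| - 1.19, 0) = -4.1265
prox(-2.0877) = sign(-2.0877)*max(|-2.0877| - 1.19, 0) = -0.8977
prox(-1.394) = sign(-1.394)*max(|-1.394| - 1.19, 0) = -0.204
prox(8.9254) = sign(8.9254)*max(|8.9254| - 1.19, 0) = 7.7354
prox(x) = [-4.1265, -0.8977, -0.204, 7.7354]
||prox(x)||_1 = 4.1265 + 0.8977 + 0.204 + 7.7354 = 12.9636


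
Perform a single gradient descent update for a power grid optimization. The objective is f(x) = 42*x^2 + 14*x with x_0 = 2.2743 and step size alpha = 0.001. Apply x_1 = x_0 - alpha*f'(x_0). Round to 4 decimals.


We compute the gradient at x_0 and apply the update.
f'(x) = 84*x + 14
f'(2.2743) = 84*2.2743 + 14 = 205.0412
x_1 = 2.2743 - 0.001*205.0412 = 2.0693


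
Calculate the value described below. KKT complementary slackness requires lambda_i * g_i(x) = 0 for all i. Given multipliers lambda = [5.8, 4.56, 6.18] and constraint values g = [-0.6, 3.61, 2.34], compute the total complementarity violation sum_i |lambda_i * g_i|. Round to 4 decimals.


KKT complementary slackness check:
lambda_1 * g_1 = 5.8 * -0.6 = -3.48
lambda_2 * g_2 = 4.56 * 3.61 = 16.4616
lambda_3 * g_3 = 6.18 * 2.34 = 14.4612
Total violation = 3.48 + 16.4616 + 14.4612 = 34.4028


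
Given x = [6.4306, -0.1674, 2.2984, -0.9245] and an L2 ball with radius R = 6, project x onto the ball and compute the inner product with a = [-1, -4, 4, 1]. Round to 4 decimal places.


Step 1: Compute ||x|| (intermediates to 6 decimals).
||x|| = sqrt(6.4306^2 + (-0.1674)^2 + 2.2984^2 + (-0.9245)^2) = 6.893329
Step 2: Project.
Since ||x|| > R, scale = R/||x|| = 6/6.893329 = 0.870407, proj(x) = scale * x
proj(x) = [5.597239, -0.145706, 2.000543, -0.804691]
Step 3: Dot product.
a^T * proj(x) = -1*5.597239 - 4*(-0.145706) + 4*2.000543 + 1*(-0.804691) = 2.1831


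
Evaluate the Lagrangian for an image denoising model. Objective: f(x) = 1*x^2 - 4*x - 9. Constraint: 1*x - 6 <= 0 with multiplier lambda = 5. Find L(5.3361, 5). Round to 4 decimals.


Step 1: Evaluate f(x).
f(5.3361) = 1*5.3361^2 - 4*5.3361 - 9 = -1.8704
Step 2: Evaluate g(x).
g(5.3361) = 1*5.3361 - 6 = -0.6639
Step 3: Compute Lagrangian.
L = -1.8704 + 5*-0.6639 = -5.1899


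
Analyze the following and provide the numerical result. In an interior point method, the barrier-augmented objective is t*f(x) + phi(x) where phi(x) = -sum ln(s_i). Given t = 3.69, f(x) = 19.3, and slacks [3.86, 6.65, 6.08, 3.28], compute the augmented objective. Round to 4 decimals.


Step 1: Compute log-barrier.
ln values: [1.3507, 1.8946, 1.805, 1.1878]
phi = -(1.3507 + 1.8946 + 1.805 + 1.1878) = -6.2381
Step 2: Compute augmented objective.
t*f(x) = 3.69*19.3 = 71.217
Total = 71.217 - 6.2381 = 64.9789


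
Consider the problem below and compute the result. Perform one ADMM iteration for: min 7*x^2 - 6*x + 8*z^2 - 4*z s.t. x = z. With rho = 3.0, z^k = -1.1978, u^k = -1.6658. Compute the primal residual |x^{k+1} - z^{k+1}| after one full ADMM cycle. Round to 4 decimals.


ADMM iteration with rho = 3.0, z^k = -1.1978, u^k = -1.6658
Step 1: x-update.
Minimize 7*x^2 - 6*x + (3.0/2)*(x + 1.1978 - 1.6658)^2
FOC: (2*7 + 3.0)*x = 6 + 3.0*(-1.1978 + 1.6658)
x^{k+1} = 0.4355
Step 2: z-update.
Minimize 8*z^2 - 4*z + (3.0/2)*(0.4355 - z - 1.6658)^2
FOC: (2*8 + 3.0)*z = 4 + 3.0*(0.4355 - 1.6658)
z^{k+1} = 0.0163
Step 3: u-update.
u^{k+1} = -1.6658 + 0.4355 - 0.0163 = -1.2465
Step 4: Primal residual = |0.4355 - 0.0163| = 0.4193


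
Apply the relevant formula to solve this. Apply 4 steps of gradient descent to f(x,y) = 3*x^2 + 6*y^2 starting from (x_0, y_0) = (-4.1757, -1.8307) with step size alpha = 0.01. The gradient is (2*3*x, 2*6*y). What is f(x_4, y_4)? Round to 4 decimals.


Gradient descent on f(x,y) = 3*x^2 + 6*y^2.
Starting point: (-4.1757, -1.8307), alpha = 0.01
Step 1: grad_x = 2*3*-4.1757 = -25.0542, grad_y = 2*6*-1.8307 = -21.9684
  x_1 = -4.1757 - 0.01*-25.0542 = -3.9252
  y_1 = -1.8307 - 0.01*-21.9684 = -1.611
Step 2: grad_x = 2*3*-3.9252 = -23.5509, grad_y = 2*6*-1.611 = -19.3322
  x_2 = -3.9252 - 0.01*-23.5509 = -3.6896
  y_2 = -1.611 - 0.01*-19.3322 = -1.4177
Step 3: grad_x = 2*3*-3.6896 = -22.1379, grad_y = 2*6*-1.4177 = -17.0123
  x_3 = -3.6896 - 0.01*-22.1379 = -3.4683
  y_3 = -1.4177 - 0.01*-17.0123 = -1.2476
Step 4: grad_x = 2*3*-3.4683 = -20.8096, grad_y = 2*6*-1.2476 = -14.9708
  x_4 = -3.4683 - 0.01*-20.8096 = -3.2602
  y_4 = -1.2476 - 0.01*-14.9708 = -1.0979
f(-3.2602, -1.0979) = 3*(-3.2602)^2 + 6*(-1.0979)^2 = 39.118


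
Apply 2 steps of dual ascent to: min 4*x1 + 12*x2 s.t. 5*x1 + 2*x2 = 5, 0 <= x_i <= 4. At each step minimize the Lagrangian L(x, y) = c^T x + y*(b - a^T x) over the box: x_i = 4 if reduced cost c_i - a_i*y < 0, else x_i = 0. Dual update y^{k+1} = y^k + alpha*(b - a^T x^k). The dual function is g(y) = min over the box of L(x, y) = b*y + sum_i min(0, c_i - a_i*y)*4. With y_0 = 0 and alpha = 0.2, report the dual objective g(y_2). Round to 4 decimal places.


Dual ascent for LP: min 4*x1 + 12*x2, 5*x1 + 2*x2 = 5, 0 <= x_i <= 4
Step 1: y^k = 0.0, reduced costs: (4.0, 12.0)
  x^k = (0.0, 0.0), subgradient = b - a^T x = 5.0
  y^{k+1} = 0.0 + 0.2*5.0 = 1.0
Step 2: y^k = 1.0, reduced costs: (-1.0, 10.0)
  x^k = (4.0, 0.0), subgradient = b - a^T x = -15.0
  y^{k+1} = 1.0 + 0.2*-15.0 = -2.0
Dual objective at y_2 = -2.0: reduced costs (14.0, 16.0), box minimizer x = (0.0, 0.0)
g(y_2) = b*y + (c1 - a1*y)*x1 + (c2 - a2*y)*x2 = 5*(-2.0) + 14.0*0.0 + 16.0*0.0 = -10.0 + 0.0 + 0.0 = -10.0


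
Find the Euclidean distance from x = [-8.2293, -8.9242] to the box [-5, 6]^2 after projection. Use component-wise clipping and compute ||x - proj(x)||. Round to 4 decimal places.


Project each component onto [-5, 6].
clip(-8.2293) = -5.0, clip(-8.9242) = -5.0
Projection = [-5.0, -5.0]
Squared diffs: [10.4284, 15.3993]
Distance = sqrt(25.8277) = 5.0821


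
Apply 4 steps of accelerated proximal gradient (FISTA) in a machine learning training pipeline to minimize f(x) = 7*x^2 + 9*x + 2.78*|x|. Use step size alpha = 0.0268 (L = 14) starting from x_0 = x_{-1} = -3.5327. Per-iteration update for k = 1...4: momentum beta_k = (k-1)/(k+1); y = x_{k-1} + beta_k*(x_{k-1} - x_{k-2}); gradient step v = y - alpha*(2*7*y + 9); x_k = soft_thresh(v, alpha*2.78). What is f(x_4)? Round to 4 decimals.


FISTA on f(x) = 7*x^2 + 9*x + 2.78*|x|
L = 14, alpha = 0.0268
Iteration 1: beta = 0.0, y = -3.5327 + 0.0*(-3.5327 + 3.5327) = -3.5327
  grad(y) = -40.4578, v = y - alpha*grad = -2.4484
  prox(v) = soft_thresh(-2.4484, 0.0745) = -2.3739
Iteration 2: beta = 0.3333, y = -2.3739 + 0.3333*(-2.3739 + 3.5327) = -1.9877
  grad(y) = -18.8274, v = y - alpha*grad = -1.4831
  prox(v) = soft_thresh(-1.4831, 0.0745) = -1.4086
Iteration 3: beta = 0.5, y = -1.4086 + 0.5*(-1.4086 + 2.3739) = -0.9259
  grad(y) = -3.9629, v = y - alpha*grad = -0.8197
  prox(v) = soft_thresh(-0.8197, 0.0745) = -0.7452
Iteration 4: beta = 0.6, y = -0.7452 + 0.6*(-0.7452 + 1.4086) = -0.3472
  grad(y) = 4.1394, v = y - alpha*grad = -0.4581
  prox(v) = soft_thresh(-0.4581, 0.0745) = -0.3836
f(x_4) = 7*(-0.3836)^2 + 9*(-0.3836) + 2.78*|-0.3836| = -1.356


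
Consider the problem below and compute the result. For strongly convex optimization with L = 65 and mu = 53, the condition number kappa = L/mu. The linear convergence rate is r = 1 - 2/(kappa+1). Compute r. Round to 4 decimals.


Step 1: Compute the condition number.
kappa = L/mu = 65/53 = 1.2264
Step 2: Compute the convergence rate.
r = 1 - 2/(kappa + 1) = 1 - 2*mu/(L + mu) = (L - mu)/(L + mu) = 12/118 = 0.1017


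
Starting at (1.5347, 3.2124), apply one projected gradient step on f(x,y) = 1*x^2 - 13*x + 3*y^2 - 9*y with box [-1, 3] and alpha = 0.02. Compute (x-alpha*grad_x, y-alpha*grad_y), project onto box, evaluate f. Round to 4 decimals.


Step 1: Compute gradient at (1.5347, 3.2124).
grad_x = 2*1*1.5347 - 13 = -9.9306
grad_y = 2*3*3.2124 - 9 = 10.2744
Step 2: Gradient step.
x_raw = 1.5347 - 0.02*-9.9306 = 1.7333
y_raw = 3.2124 - 0.02*10.2744 = 3.0069
Step 3: Project onto [-1, 3].
x_proj = clip(1.7333) = 1.7333
y_proj = clip(3.0069) = 3.0
Step 4: Evaluate f.
f(1.7333, 3.0) = -19.5287


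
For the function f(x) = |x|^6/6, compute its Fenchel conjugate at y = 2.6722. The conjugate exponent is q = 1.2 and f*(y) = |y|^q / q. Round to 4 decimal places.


The conjugate exponent q satisfies 1/p + 1/q = 1.
p = 6, so q = 6/(6 - 1) = 1.2
|y|^q = 2.6722^1.2 = 3.2527
f*(2.6722) = 3.2527 / 1.2 = 2.7106


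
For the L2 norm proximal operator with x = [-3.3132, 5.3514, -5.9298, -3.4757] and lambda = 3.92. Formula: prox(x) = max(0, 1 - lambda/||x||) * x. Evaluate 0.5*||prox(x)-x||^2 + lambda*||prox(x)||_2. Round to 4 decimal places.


Step 1: Compute ||x||.
||x|| = 9.3198
Step 2: Compute scaling factor.
scale = max(0, 1 - 3.92/9.3198) = 0.5794
Step 3: prox(x) = [-1.9196, 3.1005, -3.4357, -2.0138]
||prox(x)|| = 5.3998
Step 4: Proximal objective.
0.5*||prox-x||^2 = 7.6832
lambda*||prox|| = 21.1672
Total = 28.8502


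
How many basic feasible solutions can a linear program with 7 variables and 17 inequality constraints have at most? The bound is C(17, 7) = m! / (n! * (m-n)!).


Each vertex corresponds to some choice of n active constraints out of m, so the number of vertices is at most C(m, n) = m! / (n!(m-n)!).
m = 17, n = 7
Numerator: 17 * 16 * 15 * 14 * 13 * 12 * 11
Denominator: 7! = 5040
C(17, 7) = 19448


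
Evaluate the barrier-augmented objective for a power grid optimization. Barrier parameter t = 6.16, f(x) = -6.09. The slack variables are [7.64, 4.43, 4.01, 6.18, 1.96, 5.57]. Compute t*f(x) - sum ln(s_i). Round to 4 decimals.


Step 1: Compute log-barrier.
ln values: [2.0334, 1.4884, 1.3888, 1.8213, 0.6729, 1.7174]
phi = -(2.0334 + 1.4884 + 1.3888 + 1.8213 + 0.6729 + 1.7174) = -9.1222
Step 2: Compute augmented objective.
t*f(x) = 6.16*-6.09 = -37.5144
Total = -37.5144 - 9.1222 = -46.6366


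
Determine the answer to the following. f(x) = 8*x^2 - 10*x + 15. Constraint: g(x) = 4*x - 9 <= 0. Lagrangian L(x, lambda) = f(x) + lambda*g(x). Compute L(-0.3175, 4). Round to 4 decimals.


Step 1: Evaluate f(x).
f(-0.3175) = 8*(-0.3175)^2 - 10*(-0.3175) + 15 = 18.9815
Step 2: Evaluate g(x).
g(-0.3175) = 4*-0.3175 - 9 = -10.27
Step 3: Compute Lagrangian.
L = 18.9815 + 4*-10.27 = -22.0986


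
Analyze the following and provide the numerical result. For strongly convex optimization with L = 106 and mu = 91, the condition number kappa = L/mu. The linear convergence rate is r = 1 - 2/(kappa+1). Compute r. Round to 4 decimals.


Step 1: Compute the condition number.
kappa = L/mu = 106/91 = 1.1648
Step 2: Compute the convergence rate.
r = 1 - 2/(kappa + 1) = 1 - 2*mu/(L + mu) = (L - mu)/(L + mu) = 15/197 = 0.0761


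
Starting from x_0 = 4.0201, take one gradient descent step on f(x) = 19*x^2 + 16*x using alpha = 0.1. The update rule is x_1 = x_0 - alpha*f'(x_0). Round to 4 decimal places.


We compute the gradient at x_0 and apply the update.
f'(x) = 38*x + 16
f'(4.0201) = 38*4.0201 + 16 = 168.7638
x_1 = 4.0201 - 0.1*168.7638 = -12.8563
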